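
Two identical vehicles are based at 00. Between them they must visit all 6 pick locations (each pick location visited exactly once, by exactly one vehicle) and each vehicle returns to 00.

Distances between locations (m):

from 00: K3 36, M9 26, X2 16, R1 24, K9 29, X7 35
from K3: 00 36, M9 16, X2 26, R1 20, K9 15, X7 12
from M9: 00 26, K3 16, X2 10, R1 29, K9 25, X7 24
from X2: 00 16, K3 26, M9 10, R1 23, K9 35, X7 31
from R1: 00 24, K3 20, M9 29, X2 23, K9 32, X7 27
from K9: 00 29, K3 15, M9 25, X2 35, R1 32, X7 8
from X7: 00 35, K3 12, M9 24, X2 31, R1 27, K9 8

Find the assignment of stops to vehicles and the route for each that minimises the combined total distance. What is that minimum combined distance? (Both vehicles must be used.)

There are 2^5 − 1 = 31 ways to divide the 6 stops into two non-empty groups. For each, the best each vehicle can do is its own shortest tour through its group:
  {K3} + {M9, X2, R1, K9, X7}: 72 + 110 = 182
  {M9} + {K3, X2, R1, K9, X7}: 52 + 108 = 160
  {K3, M9} + {X2, R1, K9, X7}: 78 + 103 = 181
  {X2} + {K3, M9, R1, K9, X7}: 32 + 115 = 147
  {K3, X2} + {M9, R1, K9, X7}: 78 + 110 = 188
  {M9, X2} + {K3, R1, K9, X7}: 52 + 93 = 145
  … (31 splits in total)
  {R1} + {K3, M9, X2, K9, X7}: 48 + 91 = 139  ← best
Best: vehicle 1 00 → R1 → 00 = 48; vehicle 2 00 → X2 → M9 → K3 → X7 → K9 → 00 = 91; combined 139.

139 m — the smallest possible combined total.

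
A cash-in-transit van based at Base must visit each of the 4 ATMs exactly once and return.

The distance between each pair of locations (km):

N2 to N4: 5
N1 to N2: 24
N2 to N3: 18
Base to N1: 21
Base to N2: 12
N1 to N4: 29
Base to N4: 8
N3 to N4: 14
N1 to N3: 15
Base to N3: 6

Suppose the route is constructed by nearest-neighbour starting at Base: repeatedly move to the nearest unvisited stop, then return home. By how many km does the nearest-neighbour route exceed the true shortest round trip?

12 km longer than the optimal tour.

From Base: N3=6, N4=8, N2=12, N1=21 → choose N3 (6).
From N3: N4=14, N1=15, N2=18 → choose N4 (14).
From N4: N2=5, N1=29 → choose N2 (5).
From N2: N1=24 → choose N1 (24).
NN route Base → N3 → N4 → N2 → N1 → Base costs 70.
Optimal: Base → N3 → N1 → N2 → N4 → Base costs 58 (by enumerating all 12 distinct tours).
Excess = 70 − 58 = 12.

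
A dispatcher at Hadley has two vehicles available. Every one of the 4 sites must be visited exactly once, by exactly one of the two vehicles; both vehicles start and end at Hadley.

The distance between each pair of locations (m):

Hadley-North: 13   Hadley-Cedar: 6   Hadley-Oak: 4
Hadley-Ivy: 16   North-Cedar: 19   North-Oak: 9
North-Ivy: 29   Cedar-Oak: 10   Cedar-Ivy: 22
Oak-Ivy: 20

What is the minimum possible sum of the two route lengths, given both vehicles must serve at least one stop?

There are 2^3 − 1 = 7 ways to divide the 4 stops into two non-empty groups. For each, the best each vehicle can do is its own shortest tour through its group:
  {North} + {Cedar, Oak, Ivy}: 26 + 52 = 78
  {Cedar} + {North, Oak, Ivy}: 12 + 58 = 70
  {North, Cedar} + {Oak, Ivy}: 38 + 40 = 78
  {Oak} + {North, Cedar, Ivy}: 8 + 70 = 78
  {North, Oak} + {Cedar, Ivy}: 26 + 44 = 70
  {Cedar, Oak} + {North, Ivy}: 20 + 58 = 78
  … (7 splits in total)
Best: vehicle 1 Hadley → Cedar → Hadley = 12; vehicle 2 Hadley → North → Oak → Ivy → Hadley = 58; combined 70.

70 m — the smallest possible combined total.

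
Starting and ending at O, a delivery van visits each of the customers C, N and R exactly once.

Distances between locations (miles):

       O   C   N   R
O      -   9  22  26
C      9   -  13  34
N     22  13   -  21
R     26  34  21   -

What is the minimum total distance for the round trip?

There are 3 distinct closed tours to check (reversals are equivalent).
O→C→N→R→O: 9+13+21+26 = 69
O→C→R→N→O: 9+34+21+22 = 86
O→N→C→R→O: 22+13+34+26 = 95
The minimum is 69.
One optimal route: O → C → N → R → O (or its reverse).

Shortest round trip = 69 miles.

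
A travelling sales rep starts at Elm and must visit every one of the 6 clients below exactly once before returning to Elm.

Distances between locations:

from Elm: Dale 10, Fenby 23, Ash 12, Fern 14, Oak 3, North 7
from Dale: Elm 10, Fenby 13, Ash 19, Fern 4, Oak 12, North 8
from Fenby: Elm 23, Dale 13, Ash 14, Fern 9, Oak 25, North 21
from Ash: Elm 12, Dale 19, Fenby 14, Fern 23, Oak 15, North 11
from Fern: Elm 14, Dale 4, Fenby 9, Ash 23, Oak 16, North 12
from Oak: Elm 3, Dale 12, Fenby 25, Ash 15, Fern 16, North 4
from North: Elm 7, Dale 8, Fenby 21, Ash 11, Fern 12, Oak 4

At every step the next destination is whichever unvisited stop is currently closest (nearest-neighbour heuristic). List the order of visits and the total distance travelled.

Total distance 54 via the nearest-neighbour route Elm → Oak → North → Dale → Fern → Fenby → Ash → Elm.

From Elm: distances to unvisited — Oak=3, North=7, Dale=10, Ash=12, Fern=14, Fenby=23. Nearest is Oak (3).
From Oak: distances to unvisited — North=4, Dale=12, Ash=15, Fern=16, Fenby=25. Nearest is North (4).
From North: distances to unvisited — Dale=8, Ash=11, Fern=12, Fenby=21. Nearest is Dale (8).
From Dale: distances to unvisited — Fern=4, Fenby=13, Ash=19. Nearest is Fern (4).
From Fern: distances to unvisited — Fenby=9, Ash=23. Nearest is Fenby (9).
From Fenby: distances to unvisited — Ash=14. Nearest is Ash (14).
Return Ash→Elm: 12.
Total = 3 + 4 + 8 + 4 + 9 + 14 + 12 = 54.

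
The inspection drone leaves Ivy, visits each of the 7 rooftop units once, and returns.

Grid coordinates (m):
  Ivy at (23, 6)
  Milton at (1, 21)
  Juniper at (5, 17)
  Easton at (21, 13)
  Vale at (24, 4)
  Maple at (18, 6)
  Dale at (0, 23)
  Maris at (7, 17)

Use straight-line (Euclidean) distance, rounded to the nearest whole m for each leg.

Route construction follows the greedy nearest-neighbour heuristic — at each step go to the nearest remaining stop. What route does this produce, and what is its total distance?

At Ivy the remaining stops are Vale 2, Maple 5, Easton 7, Maris 19, Juniper 21, Milton 27, Dale 29; go to Vale.
At Vale the remaining stops are Maple 6, Easton 9, Maris 21, Juniper 23, Milton 29, Dale 31; go to Maple.
At Maple the remaining stops are Easton 8, Maris 16, Juniper 17, Milton 23, Dale 25; go to Easton.
At Easton the remaining stops are Maris 15, Juniper 16, Milton 22, Dale 23; go to Maris.
At Maris the remaining stops are Juniper 2, Milton 7, Dale 9; go to Juniper.
At Juniper the remaining stops are Milton 6, Dale 8; go to Milton.
At Milton the remaining stops are Dale 2; go to Dale.
Return Dale→Ivy: 29.
Total = 2 + 6 + 8 + 15 + 2 + 6 + 2 + 29 = 70.

70 m along Ivy → Vale → Maple → Easton → Maris → Juniper → Milton → Dale → Ivy.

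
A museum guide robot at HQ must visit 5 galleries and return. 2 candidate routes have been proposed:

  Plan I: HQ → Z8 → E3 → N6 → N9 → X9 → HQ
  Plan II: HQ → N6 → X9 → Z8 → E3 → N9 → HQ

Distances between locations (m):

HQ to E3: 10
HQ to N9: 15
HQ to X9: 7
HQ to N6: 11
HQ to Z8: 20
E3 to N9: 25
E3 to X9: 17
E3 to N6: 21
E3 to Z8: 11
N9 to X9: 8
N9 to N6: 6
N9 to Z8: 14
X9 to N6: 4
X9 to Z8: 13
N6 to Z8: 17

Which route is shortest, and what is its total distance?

Plan I: 20 + 11 + 21 + 6 + 8 + 7 = 73
Plan II: 11 + 4 + 13 + 11 + 25 + 15 = 79

Shortest is Plan I, total 73 m.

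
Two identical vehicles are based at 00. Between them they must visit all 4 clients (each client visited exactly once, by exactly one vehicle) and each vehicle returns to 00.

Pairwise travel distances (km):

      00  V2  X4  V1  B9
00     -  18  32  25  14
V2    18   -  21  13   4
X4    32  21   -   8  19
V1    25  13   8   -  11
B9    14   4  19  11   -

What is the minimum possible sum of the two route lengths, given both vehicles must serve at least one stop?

There are 2^3 − 1 = 7 ways to divide the 4 stops into two non-empty groups. For each, the best each vehicle can do is its own shortest tour through its group:
  {V2} + {X4, V1, B9}: 36 + 65 = 101
  {X4} + {V2, V1, B9}: 64 + 56 = 120
  {V2, X4} + {V1, B9}: 71 + 50 = 121
  {V1} + {V2, X4, B9}: 50 + 71 = 121
  {V2, V1} + {X4, B9}: 56 + 65 = 121
  {X4, V1} + {V2, B9}: 65 + 36 = 101
  … (7 splits in total)
  {V2, X4, V1} + {B9}: 71 + 28 = 99  ← best
Best: vehicle 1 00 → V2 → V1 → X4 → 00 = 71; vehicle 2 00 → B9 → 00 = 28; combined 99.

99 km — the smallest possible combined total.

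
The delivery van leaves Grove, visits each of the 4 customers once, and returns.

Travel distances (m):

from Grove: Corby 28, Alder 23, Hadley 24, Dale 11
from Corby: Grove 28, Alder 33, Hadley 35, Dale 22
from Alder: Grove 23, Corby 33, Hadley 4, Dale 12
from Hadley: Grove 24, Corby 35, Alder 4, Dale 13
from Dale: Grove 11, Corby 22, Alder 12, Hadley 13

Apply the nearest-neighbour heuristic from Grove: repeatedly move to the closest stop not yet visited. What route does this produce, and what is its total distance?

Grove → [Dale:11 / Alder:23 / Hadley:24 / Corby:28] → Dale (11)
Dale → [Alder:12 / Hadley:13 / Corby:22] → Alder (12)
Alder → [Hadley:4 / Corby:33] → Hadley (4)
Hadley → [Corby:35] → Corby (35)
Return Corby→Grove: 28.
Total = 11 + 12 + 4 + 35 + 28 = 90.

90 m along Grove → Dale → Alder → Hadley → Corby → Grove.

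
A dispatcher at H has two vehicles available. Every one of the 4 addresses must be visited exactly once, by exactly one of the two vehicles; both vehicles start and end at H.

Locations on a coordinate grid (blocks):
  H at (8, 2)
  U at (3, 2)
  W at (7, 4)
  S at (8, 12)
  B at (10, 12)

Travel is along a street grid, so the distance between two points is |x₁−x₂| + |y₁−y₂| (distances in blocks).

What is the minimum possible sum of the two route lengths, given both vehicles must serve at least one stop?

Minimum combined distance: 36 blocks.

Check every non-empty split of the stops between the two vehicles; for each half take its own optimal tour:
  {U} + {W, S, B}: 10 + 26 = 36
  {W} + {U, S, B}: 6 + 34 = 40
  {U, W} + {S, B}: 14 + 24 = 38
  {S} + {U, W, B}: 20 + 34 = 54
  {U, S} + {W, B}: 30 + 26 = 56
  {W, S} + {U, B}: 22 + 34 = 56
  … (7 splits in total)
Best: vehicle 1 H → U → H = 10; vehicle 2 H → W → S → B → H = 26; combined 36.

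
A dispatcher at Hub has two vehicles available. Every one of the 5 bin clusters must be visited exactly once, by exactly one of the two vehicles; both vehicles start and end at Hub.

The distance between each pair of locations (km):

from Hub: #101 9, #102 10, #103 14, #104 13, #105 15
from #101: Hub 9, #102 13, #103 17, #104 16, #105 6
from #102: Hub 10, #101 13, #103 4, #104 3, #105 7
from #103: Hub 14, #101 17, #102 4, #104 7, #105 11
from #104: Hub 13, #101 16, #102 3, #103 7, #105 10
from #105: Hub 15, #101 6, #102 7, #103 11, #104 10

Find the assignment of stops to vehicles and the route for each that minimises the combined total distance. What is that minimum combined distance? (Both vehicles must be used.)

64 km — the smallest possible combined total.

There are 2^4 − 1 = 15 ways to divide the 5 stops into two non-empty groups. For each, the best each vehicle can do is its own shortest tour through its group:
  {#101} + {#102, #103, #104, #105}: 18 + 46 = 64
  {#102} + {#101, #103, #104, #105}: 20 + 46 = 66
  {#101, #102} + {#103, #104, #105}: 32 + 46 = 78
  {#103} + {#101, #102, #104, #105}: 28 + 38 = 66
  {#101, #103} + {#102, #104, #105}: 40 + 38 = 78
  {#102, #103} + {#101, #104, #105}: 28 + 38 = 66
  … (15 splits in total)
Best: vehicle 1 Hub → #101 → Hub = 18; vehicle 2 Hub → #102 → #103 → #104 → #105 → Hub = 46; combined 64.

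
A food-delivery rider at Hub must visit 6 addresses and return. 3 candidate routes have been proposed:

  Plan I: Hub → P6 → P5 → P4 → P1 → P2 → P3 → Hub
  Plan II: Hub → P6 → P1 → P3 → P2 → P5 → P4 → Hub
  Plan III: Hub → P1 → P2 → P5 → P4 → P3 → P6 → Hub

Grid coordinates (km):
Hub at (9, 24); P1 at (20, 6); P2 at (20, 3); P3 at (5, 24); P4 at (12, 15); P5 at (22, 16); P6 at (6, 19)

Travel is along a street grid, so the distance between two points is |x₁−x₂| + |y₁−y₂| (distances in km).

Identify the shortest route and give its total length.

Plan I: 8 + 19 + 11 + 17 + 3 + 36 + 4 = 98
Plan II: 8 + 27 + 33 + 36 + 15 + 11 + 12 = 142
Plan III: 29 + 3 + 15 + 11 + 16 + 6 + 8 = 88

88 km — Plan III is the shortest.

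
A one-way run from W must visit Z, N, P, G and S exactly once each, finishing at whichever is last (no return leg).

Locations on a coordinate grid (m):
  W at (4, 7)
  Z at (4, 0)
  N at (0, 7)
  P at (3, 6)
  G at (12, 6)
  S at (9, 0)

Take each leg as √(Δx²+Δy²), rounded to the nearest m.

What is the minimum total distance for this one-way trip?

Minimum one-way distance = 24 m.

There are 5! = 120 possible orderings.
W - Z - N - P - G - S: 7+8+3+9+7 = 34
W - Z - N - P - S - G: 7+8+3+8+7 = 33
W - Z - N - G - P - S: 7+8+12+9+8 = 44
W - Z - N - G - S - P: 7+8+12+7+8 = 42
W - Z - N - S - P - G: 7+8+11+8+9 = 43
W - Z - N - S - G - P: 7+8+11+7+9 = 42
W - Z - P - N - G - S: 7+6+3+12+7 = 35
W - Z - P - N - S - G: 7+6+3+11+7 = 34
W - Z - P - G - N - S: 7+6+9+12+11 = 45
W - Z - P - G - S - N: 7+6+9+7+11 = 40
W - Z - P - S - N - G: 7+6+8+11+12 = 44
W - Z - P - S - G - N: 7+6+8+7+12 = 40
W - Z - G - N - P - S: 7+10+12+3+8 = 40
W - Z - G - N - S - P: 7+10+12+11+8 = 48
… (106 more)
W - P - N - Z - S - G: 1+3+8+5+7 = 24  ← best
The minimum is 24.
One shortest path: W → P → N → Z → S → G.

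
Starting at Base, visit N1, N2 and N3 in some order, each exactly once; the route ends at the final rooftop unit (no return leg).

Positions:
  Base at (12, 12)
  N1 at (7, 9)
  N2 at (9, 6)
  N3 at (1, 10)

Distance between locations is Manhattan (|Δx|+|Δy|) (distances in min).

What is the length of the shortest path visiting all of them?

Minimum one-way distance = 21 min.

There are 3! = 6 possible orderings.
Base→N1→N2→N3: 8+5+12 = 25
Base→N1→N3→N2: 8+7+12 = 27
Base→N2→N1→N3: 9+5+7 = 21
Base→N2→N3→N1: 9+12+7 = 28
Base→N3→N1→N2: 13+7+5 = 25
Base→N3→N2→N1: 13+12+5 = 30
The minimum is 21.
One shortest path: Base → N2 → N1 → N3.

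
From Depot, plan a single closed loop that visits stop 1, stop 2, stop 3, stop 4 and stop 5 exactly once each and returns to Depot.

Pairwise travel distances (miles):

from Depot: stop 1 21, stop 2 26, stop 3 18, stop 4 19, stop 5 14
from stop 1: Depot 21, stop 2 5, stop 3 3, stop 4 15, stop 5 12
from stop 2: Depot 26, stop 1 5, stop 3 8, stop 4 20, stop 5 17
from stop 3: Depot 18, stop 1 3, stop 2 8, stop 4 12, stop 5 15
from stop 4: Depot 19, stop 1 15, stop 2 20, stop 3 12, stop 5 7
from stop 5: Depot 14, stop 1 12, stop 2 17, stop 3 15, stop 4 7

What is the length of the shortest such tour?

Shortest round trip = 67 miles.

There are 60 distinct closed tours to check (reversals are equivalent).
Depot→stop 1→stop 2→stop 3→stop 4→stop 5→Depot: 21+5+8+12+7+14 = 67
Depot→stop 1→stop 2→stop 3→stop 5→stop 4→Depot: 21+5+8+15+7+19 = 75
Depot→stop 1→stop 2→stop 4→stop 3→stop 5→Depot: 21+5+20+12+15+14 = 87
Depot→stop 1→stop 2→stop 4→stop 5→stop 3→Depot: 21+5+20+7+15+18 = 86
Depot→stop 1→stop 2→stop 5→stop 3→stop 4→Depot: 21+5+17+15+12+19 = 89
Depot→stop 1→stop 2→stop 5→stop 4→stop 3→Depot: 21+5+17+7+12+18 = 80
Depot→stop 1→stop 3→stop 2→stop 4→stop 5→Depot: 21+3+8+20+7+14 = 73
Depot→stop 1→stop 3→stop 2→stop 5→stop 4→Depot: 21+3+8+17+7+19 = 75
Depot→stop 1→stop 3→stop 4→stop 2→stop 5→Depot: 21+3+12+20+17+14 = 87
Depot→stop 1→stop 3→stop 4→stop 5→stop 2→Depot: 21+3+12+7+17+26 = 86
Depot→stop 1→stop 3→stop 5→stop 2→stop 4→Depot: 21+3+15+17+20+19 = 95
Depot→stop 1→stop 3→stop 5→stop 4→stop 2→Depot: 21+3+15+7+20+26 = 92
Depot→stop 1→stop 4→stop 2→stop 3→stop 5→Depot: 21+15+20+8+15+14 = 93
Depot→stop 1→stop 4→stop 2→stop 5→stop 3→Depot: 21+15+20+17+15+18 = 106
… (46 more)
The minimum is 67.
One optimal route: Depot → stop 1 → stop 2 → stop 3 → stop 4 → stop 5 → Depot (or its reverse).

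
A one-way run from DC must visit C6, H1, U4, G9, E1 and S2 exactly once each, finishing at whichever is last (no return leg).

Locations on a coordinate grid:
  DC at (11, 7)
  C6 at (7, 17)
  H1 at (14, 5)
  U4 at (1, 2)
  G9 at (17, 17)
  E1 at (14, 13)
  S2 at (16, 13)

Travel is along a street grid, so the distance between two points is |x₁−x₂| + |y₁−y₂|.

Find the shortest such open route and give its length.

51 — the minimum one-way total.

There are 6! = 720 possible orderings.
DC - C6 - H1 - U4 - G9 - E1 - S2: 14+19+16+31+7+2 = 89
DC - C6 - H1 - U4 - G9 - S2 - E1: 14+19+16+31+5+2 = 87
DC - C6 - H1 - U4 - E1 - G9 - S2: 14+19+16+24+7+5 = 85
DC - C6 - H1 - U4 - E1 - S2 - G9: 14+19+16+24+2+5 = 80
DC - C6 - H1 - U4 - S2 - G9 - E1: 14+19+16+26+5+7 = 87
DC - C6 - H1 - U4 - S2 - E1 - G9: 14+19+16+26+2+7 = 84
DC - C6 - H1 - G9 - U4 - E1 - S2: 14+19+15+31+24+2 = 105
DC - C6 - H1 - G9 - U4 - S2 - E1: 14+19+15+31+26+2 = 107
… (712 more)
DC - H1 - E1 - S2 - G9 - C6 - U4: 5+8+2+5+10+21 = 51  ← best
The minimum is 51.
One shortest path: DC → H1 → E1 → S2 → G9 → C6 → U4.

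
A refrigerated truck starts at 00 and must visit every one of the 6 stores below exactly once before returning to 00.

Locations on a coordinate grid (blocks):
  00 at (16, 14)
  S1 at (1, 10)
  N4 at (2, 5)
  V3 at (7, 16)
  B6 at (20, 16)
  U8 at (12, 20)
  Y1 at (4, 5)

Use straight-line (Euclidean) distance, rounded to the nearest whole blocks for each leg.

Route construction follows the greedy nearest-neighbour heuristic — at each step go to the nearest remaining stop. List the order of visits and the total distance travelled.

00 → [B6:4 / U8:7 / V3:9 / Y1:15 / S1:16 / N4:17] → B6 (4)
B6 → [U8:9 / V3:13 / Y1:19 / S1:20 / N4:21] → U8 (9)
U8 → [V3:6 / S1:15 / Y1:17 / N4:18] → V3 (6)
V3 → [S1:8 / Y1:11 / N4:12] → S1 (8)
S1 → [N4:5 / Y1:6] → N4 (5)
N4 → [Y1:2] → Y1 (2)
Return Y1→00: 15.
Total = 4 + 9 + 6 + 8 + 5 + 2 + 15 = 49.

Total distance 49 blocks via the nearest-neighbour route 00 → B6 → U8 → V3 → S1 → N4 → Y1 → 00.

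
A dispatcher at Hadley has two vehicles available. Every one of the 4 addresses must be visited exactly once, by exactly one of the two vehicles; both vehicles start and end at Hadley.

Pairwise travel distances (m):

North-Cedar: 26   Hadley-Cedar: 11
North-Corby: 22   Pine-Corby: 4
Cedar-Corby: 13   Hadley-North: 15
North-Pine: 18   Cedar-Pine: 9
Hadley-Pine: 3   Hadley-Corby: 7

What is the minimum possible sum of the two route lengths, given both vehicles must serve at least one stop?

Minimum combined distance: 61 m.

Try each way of splitting the stops between the two vehicles (each non-empty) and, for each split, find the best tour for each vehicle:
  {North} + {Cedar, Pine, Corby}: 30 + 31 = 61
  {Cedar} + {North, Pine, Corby}: 22 + 44 = 66
  {North, Cedar} + {Pine, Corby}: 52 + 14 = 66
  {Pine} + {North, Cedar, Corby}: 6 + 61 = 67
  {North, Pine} + {Cedar, Corby}: 36 + 31 = 67
  {Cedar, Pine} + {North, Corby}: 23 + 44 = 67
  … (7 splits in total)
Best: vehicle 1 Hadley → North → Hadley = 30; vehicle 2 Hadley → Cedar → Pine → Corby → Hadley = 31; combined 61.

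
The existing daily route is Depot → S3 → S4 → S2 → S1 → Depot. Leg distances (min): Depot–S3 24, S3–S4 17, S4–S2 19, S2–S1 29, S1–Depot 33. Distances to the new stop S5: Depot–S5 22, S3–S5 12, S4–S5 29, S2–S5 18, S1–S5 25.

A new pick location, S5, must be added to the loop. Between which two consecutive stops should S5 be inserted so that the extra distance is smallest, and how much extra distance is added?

Insertion cost between consecutive stops i–j is d(i,S5) + d(S5,j) − d(i,j):
  between Depot and S3: 22 + 12 − 24 = 10
  between S3 and S4: 12 + 29 − 17 = 24
  between S4 and S2: 29 + 18 − 19 = 28
  between S2 and S1: 18 + 25 − 29 = 14
  between S1 and Depot: 25 + 22 − 33 = 14
Cheapest insertion is between Depot and S3, adding 10.
New total = 122 + 10 = 132.

+10 min — insert S5 between Depot and S3.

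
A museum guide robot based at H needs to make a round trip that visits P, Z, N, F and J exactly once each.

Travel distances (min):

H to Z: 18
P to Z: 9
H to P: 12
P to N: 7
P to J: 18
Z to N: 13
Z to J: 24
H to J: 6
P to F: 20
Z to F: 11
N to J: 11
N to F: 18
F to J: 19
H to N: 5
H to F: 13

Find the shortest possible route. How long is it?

57 min — the shortest possible round trip.

H - P - Z - N - F - J - H: 12+9+13+18+19+6 = 77
H - P - Z - N - J - F - H: 12+9+13+11+19+13 = 77
H - P - Z - F - N - J - H: 12+9+11+18+11+6 = 67
H - P - Z - F - J - N - H: 12+9+11+19+11+5 = 67
H - P - Z - J - N - F - H: 12+9+24+11+18+13 = 87
H - P - Z - J - F - N - H: 12+9+24+19+18+5 = 87
H - P - N - Z - F - J - H: 12+7+13+11+19+6 = 68
H - P - N - Z - J - F - H: 12+7+13+24+19+13 = 88
H - P - N - F - Z - J - H: 12+7+18+11+24+6 = 78
H - P - N - F - J - Z - H: 12+7+18+19+24+18 = 98
H - P - N - J - Z - F - H: 12+7+11+24+11+13 = 78
H - P - N - J - F - Z - H: 12+7+11+19+11+18 = 78
H - P - F - Z - N - J - H: 12+20+11+13+11+6 = 73
H - P - F - Z - J - N - H: 12+20+11+24+11+5 = 83
… (46 more)
H - N - P - Z - F - J - H: 5+7+9+11+19+6 = 57  ← best
The minimum is 57.
One optimal route: H → N → P → Z → F → J → H (or its reverse).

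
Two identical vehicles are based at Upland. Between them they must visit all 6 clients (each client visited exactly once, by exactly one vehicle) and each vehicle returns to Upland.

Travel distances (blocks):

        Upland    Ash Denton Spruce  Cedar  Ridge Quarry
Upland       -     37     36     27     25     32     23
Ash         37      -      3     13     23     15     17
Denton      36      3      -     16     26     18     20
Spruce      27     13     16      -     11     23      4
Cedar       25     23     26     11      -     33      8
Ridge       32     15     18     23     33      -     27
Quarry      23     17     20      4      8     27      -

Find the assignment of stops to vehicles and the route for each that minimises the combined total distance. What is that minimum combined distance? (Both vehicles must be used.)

143 blocks — the smallest possible combined total.

Check every non-empty split of the stops between the two vehicles; for each half take its own optimal tour:
  {Ash} + {Denton, Spruce, Cedar, Ridge, Quarry}: 74 + 103 = 177
  {Denton} + {Ash, Spruce, Cedar, Ridge, Quarry}: 72 + 97 = 169
  {Ash, Denton} + {Spruce, Cedar, Ridge, Quarry}: 76 + 92 = 168
  {Spruce} + {Ash, Denton, Cedar, Ridge, Quarry}: 54 + 103 = 157
  {Ash, Spruce} + {Denton, Cedar, Ridge, Quarry}: 77 + 103 = 180
  {Denton, Spruce} + {Ash, Cedar, Ridge, Quarry}: 79 + 97 = 176
  … (31 splits in total)
  {Cedar} + {Ash, Denton, Spruce, Ridge, Quarry}: 50 + 93 = 143  ← best
Best: vehicle 1 Upland → Cedar → Upland = 50; vehicle 2 Upland → Ridge → Ash → Denton → Spruce → Quarry → Upland = 93; combined 143.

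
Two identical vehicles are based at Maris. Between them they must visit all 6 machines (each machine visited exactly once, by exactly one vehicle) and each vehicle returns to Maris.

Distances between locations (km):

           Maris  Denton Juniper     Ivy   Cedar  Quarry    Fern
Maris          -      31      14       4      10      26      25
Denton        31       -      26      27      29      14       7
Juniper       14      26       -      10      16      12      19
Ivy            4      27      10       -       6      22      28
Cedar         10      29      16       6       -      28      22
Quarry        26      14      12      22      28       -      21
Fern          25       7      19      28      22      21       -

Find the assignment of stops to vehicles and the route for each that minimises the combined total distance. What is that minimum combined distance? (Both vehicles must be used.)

Try each way of splitting the stops between the two vehicles (each non-empty) and, for each split, find the best tour for each vehicle:
  {Denton} + {Juniper, Ivy, Cedar, Quarry, Fern}: 62 + 79 = 141
  {Juniper} + {Denton, Ivy, Cedar, Quarry, Fern}: 28 + 79 = 107
  {Denton, Juniper} + {Ivy, Cedar, Quarry, Fern}: 71 + 79 = 150
  {Ivy} + {Denton, Juniper, Cedar, Quarry, Fern}: 8 + 79 = 87
  {Denton, Ivy} + {Juniper, Cedar, Quarry, Fern}: 62 + 79 = 141
  {Juniper, Ivy} + {Denton, Cedar, Quarry, Fern}: 28 + 79 = 107
  … (31 splits in total)
Best: vehicle 1 Maris → Ivy → Maris = 8; vehicle 2 Maris → Juniper → Quarry → Denton → Fern → Cedar → Maris = 79; combined 87.

Minimum combined distance: 87 km.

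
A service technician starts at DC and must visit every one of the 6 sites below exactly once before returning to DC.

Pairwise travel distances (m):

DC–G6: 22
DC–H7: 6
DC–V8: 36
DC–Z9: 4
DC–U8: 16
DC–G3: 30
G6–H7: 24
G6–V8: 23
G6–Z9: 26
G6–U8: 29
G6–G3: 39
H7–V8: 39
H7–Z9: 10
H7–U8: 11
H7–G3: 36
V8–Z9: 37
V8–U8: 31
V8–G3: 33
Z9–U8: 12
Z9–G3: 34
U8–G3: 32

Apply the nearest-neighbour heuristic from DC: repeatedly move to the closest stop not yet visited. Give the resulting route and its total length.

Nearest-neighbour total = 140 m; route DC → Z9 → H7 → U8 → G6 → V8 → G3 → DC.

At DC the remaining stops are Z9 4, H7 6, U8 16, G6 22, G3 30, V8 36; go to Z9.
At Z9 the remaining stops are H7 10, U8 12, G6 26, G3 34, V8 37; go to H7.
At H7 the remaining stops are U8 11, G6 24, G3 36, V8 39; go to U8.
At U8 the remaining stops are G6 29, V8 31, G3 32; go to G6.
At G6 the remaining stops are V8 23, G3 39; go to V8.
At V8 the remaining stops are G3 33; go to G3.
Return G3→DC: 30.
Total = 4 + 10 + 11 + 29 + 23 + 33 + 30 = 140.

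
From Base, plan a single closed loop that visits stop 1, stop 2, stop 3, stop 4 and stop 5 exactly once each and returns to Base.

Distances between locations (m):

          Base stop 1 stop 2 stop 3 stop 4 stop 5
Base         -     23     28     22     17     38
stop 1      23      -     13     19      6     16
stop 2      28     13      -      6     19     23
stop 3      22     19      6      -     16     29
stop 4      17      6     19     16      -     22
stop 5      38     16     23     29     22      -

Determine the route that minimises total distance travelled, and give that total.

90 m — the shortest possible round trip.

There are 60 distinct closed tours to check (reversals are equivalent).
Base → stop 1 → stop 2 → stop 3 → stop 4 → stop 5 → Base: 23+13+6+16+22+38 = 118
Base → stop 1 → stop 2 → stop 3 → stop 5 → stop 4 → Base: 23+13+6+29+22+17 = 110
Base → stop 1 → stop 2 → stop 4 → stop 3 → stop 5 → Base: 23+13+19+16+29+38 = 138
Base → stop 1 → stop 2 → stop 4 → stop 5 → stop 3 → Base: 23+13+19+22+29+22 = 128
Base → stop 1 → stop 2 → stop 5 → stop 3 → stop 4 → Base: 23+13+23+29+16+17 = 121
Base → stop 1 → stop 2 → stop 5 → stop 4 → stop 3 → Base: 23+13+23+22+16+22 = 119
Base → stop 1 → stop 3 → stop 2 → stop 4 → stop 5 → Base: 23+19+6+19+22+38 = 127
Base → stop 1 → stop 3 → stop 2 → stop 5 → stop 4 → Base: 23+19+6+23+22+17 = 110
Base → stop 1 → stop 3 → stop 4 → stop 2 → stop 5 → Base: 23+19+16+19+23+38 = 138
Base → stop 1 → stop 3 → stop 4 → stop 5 → stop 2 → Base: 23+19+16+22+23+28 = 131
Base → stop 1 → stop 3 → stop 5 → stop 2 → stop 4 → Base: 23+19+29+23+19+17 = 130
Base → stop 1 → stop 3 → stop 5 → stop 4 → stop 2 → Base: 23+19+29+22+19+28 = 140
Base → stop 1 → stop 4 → stop 2 → stop 3 → stop 5 → Base: 23+6+19+6+29+38 = 121
Base → stop 1 → stop 4 → stop 2 → stop 5 → stop 3 → Base: 23+6+19+23+29+22 = 122
… (46 more)
Base → stop 3 → stop 2 → stop 5 → stop 1 → stop 4 → Base: 22+6+23+16+6+17 = 90  ← best
The minimum is 90.
One optimal route: Base → stop 3 → stop 2 → stop 5 → stop 1 → stop 4 → Base (or its reverse).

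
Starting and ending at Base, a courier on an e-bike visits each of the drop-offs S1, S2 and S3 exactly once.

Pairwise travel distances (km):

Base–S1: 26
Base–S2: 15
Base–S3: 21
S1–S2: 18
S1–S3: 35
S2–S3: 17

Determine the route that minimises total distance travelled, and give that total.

Base → S1 → S2 → S3 → Base: 26+18+17+21 = 82
Base → S1 → S3 → S2 → Base: 26+35+17+15 = 93
Base → S2 → S1 → S3 → Base: 15+18+35+21 = 89
The minimum is 82.
One optimal route: Base → S1 → S2 → S3 → Base (or its reverse).

Shortest round trip = 82 km.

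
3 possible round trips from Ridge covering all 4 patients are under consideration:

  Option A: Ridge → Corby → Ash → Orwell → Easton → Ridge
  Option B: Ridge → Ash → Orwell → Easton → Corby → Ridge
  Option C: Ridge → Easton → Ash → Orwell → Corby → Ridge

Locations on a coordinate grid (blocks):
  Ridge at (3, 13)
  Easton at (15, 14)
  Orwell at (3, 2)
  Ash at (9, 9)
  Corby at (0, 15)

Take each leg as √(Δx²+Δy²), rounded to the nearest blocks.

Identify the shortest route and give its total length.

Option A: 4 + 11 + 9 + 17 + 12 = 53
Option B: 7 + 9 + 17 + 15 + 4 = 52
Option C: 12 + 8 + 9 + 13 + 4 = 46

46 blocks — Option C is the shortest.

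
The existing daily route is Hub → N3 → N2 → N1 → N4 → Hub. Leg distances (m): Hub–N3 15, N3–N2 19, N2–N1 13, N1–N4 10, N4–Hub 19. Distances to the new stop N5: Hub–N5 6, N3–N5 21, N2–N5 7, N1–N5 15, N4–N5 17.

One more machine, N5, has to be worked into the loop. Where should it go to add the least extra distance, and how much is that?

Insertion cost between consecutive stops i–j is d(i,N5) + d(N5,j) − d(i,j):
  between Hub and N3: 6 + 21 − 15 = 12
  between N3 and N2: 21 + 7 − 19 = 9
  between N2 and N1: 7 + 15 − 13 = 9
  between N1 and N4: 15 + 17 − 10 = 22
  between N4 and Hub: 17 + 6 − 19 = 4
Cheapest insertion is between N4 and Hub, adding 4.
New total = 76 + 4 = 80.

Minimum extra distance: 4 m, inserting N5 between N4 and Hub.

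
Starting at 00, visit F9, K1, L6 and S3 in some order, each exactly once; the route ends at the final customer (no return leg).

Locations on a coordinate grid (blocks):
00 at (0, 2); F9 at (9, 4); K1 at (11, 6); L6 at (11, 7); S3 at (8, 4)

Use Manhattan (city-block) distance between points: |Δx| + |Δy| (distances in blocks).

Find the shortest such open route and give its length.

Shortest open route: 16 blocks.

There are 4! = 24 possible orderings.
00 - F9 - K1 - L6 - S3: 11+4+1+6 = 22
00 - F9 - K1 - S3 - L6: 11+4+5+6 = 26
00 - F9 - L6 - K1 - S3: 11+5+1+5 = 22
00 - F9 - L6 - S3 - K1: 11+5+6+5 = 27
00 - F9 - S3 - K1 - L6: 11+1+5+1 = 18
00 - F9 - S3 - L6 - K1: 11+1+6+1 = 19
00 - K1 - F9 - L6 - S3: 15+4+5+6 = 30
00 - K1 - F9 - S3 - L6: 15+4+1+6 = 26
00 - K1 - L6 - F9 - S3: 15+1+5+1 = 22
00 - K1 - L6 - S3 - F9: 15+1+6+1 = 23
00 - K1 - S3 - F9 - L6: 15+5+1+5 = 26
00 - K1 - S3 - L6 - F9: 15+5+6+5 = 31
00 - L6 - F9 - K1 - S3: 16+5+4+5 = 30
00 - L6 - F9 - S3 - K1: 16+5+1+5 = 27
… (10 more)
00 - S3 - F9 - K1 - L6: 10+1+4+1 = 16  ← best
The minimum is 16.
One shortest path: 00 → S3 → F9 → K1 → L6.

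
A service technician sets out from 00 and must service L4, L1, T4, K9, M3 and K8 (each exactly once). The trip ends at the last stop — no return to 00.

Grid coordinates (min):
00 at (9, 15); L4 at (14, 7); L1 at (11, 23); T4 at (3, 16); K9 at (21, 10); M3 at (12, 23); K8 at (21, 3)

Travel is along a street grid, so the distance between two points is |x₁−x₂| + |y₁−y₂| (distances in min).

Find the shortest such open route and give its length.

There are 6! = 720 possible orderings.
00 - L4 - L1 - T4 - K9 - M3 - K8: 13+19+15+24+22+29 = 122
00 - L4 - L1 - T4 - K9 - K8 - M3: 13+19+15+24+7+29 = 107
00 - L4 - L1 - T4 - M3 - K9 - K8: 13+19+15+16+22+7 = 92
00 - L4 - L1 - T4 - M3 - K8 - K9: 13+19+15+16+29+7 = 99
00 - L4 - L1 - T4 - K8 - K9 - M3: 13+19+15+31+7+22 = 107
00 - L4 - L1 - T4 - K8 - M3 - K9: 13+19+15+31+29+22 = 129
00 - L4 - L1 - K9 - T4 - M3 - K8: 13+19+23+24+16+29 = 124
00 - L4 - L1 - K9 - T4 - K8 - M3: 13+19+23+24+31+29 = 139
… (712 more)
00 - T4 - L1 - M3 - L4 - K9 - K8: 7+15+1+18+10+7 = 58  ← best
The minimum is 58.
One shortest path: 00 → T4 → L1 → M3 → L4 → K9 → K8.

58 min — the minimum one-way total.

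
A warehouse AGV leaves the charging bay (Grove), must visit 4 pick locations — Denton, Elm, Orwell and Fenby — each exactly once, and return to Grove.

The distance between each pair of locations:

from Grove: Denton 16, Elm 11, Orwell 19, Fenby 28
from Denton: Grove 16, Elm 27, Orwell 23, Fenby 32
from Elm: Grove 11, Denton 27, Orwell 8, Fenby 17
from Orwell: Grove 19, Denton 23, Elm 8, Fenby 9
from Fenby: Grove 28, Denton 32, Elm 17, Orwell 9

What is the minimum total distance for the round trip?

76 — the shortest possible round trip.

With 4 stops there are 4!/2 = 12 distinct round trips (a route and its reverse cost the same).
Grove-Denton-Elm-Orwell-Fenby-Grove: 16+27+8+9+28 = 88
Grove-Denton-Elm-Fenby-Orwell-Grove: 16+27+17+9+19 = 88
Grove-Denton-Orwell-Elm-Fenby-Grove: 16+23+8+17+28 = 92
Grove-Denton-Orwell-Fenby-Elm-Grove: 16+23+9+17+11 = 76
Grove-Denton-Fenby-Elm-Orwell-Grove: 16+32+17+8+19 = 92
Grove-Denton-Fenby-Orwell-Elm-Grove: 16+32+9+8+11 = 76
Grove-Elm-Denton-Orwell-Fenby-Grove: 11+27+23+9+28 = 98
Grove-Elm-Denton-Fenby-Orwell-Grove: 11+27+32+9+19 = 98
Grove-Elm-Orwell-Denton-Fenby-Grove: 11+8+23+32+28 = 102
Grove-Elm-Fenby-Denton-Orwell-Grove: 11+17+32+23+19 = 102
Grove-Orwell-Denton-Elm-Fenby-Grove: 19+23+27+17+28 = 114
Grove-Orwell-Elm-Denton-Fenby-Grove: 19+8+27+32+28 = 114
The minimum is 76.
One optimal route: Grove → Denton → Orwell → Fenby → Elm → Grove (or its reverse).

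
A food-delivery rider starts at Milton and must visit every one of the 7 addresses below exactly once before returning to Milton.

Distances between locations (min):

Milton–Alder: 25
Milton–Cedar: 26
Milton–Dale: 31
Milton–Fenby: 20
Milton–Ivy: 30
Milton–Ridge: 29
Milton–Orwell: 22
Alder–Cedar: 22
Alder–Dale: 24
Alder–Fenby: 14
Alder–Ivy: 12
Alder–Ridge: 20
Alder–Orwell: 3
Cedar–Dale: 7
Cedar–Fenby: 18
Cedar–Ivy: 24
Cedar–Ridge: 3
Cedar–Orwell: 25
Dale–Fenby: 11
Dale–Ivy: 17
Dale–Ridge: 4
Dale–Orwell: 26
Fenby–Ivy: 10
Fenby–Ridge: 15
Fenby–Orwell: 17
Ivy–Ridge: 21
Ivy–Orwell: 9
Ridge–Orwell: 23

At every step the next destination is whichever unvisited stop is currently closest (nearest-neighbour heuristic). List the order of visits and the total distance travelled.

Total distance 103 min via the nearest-neighbour route Milton → Fenby → Ivy → Orwell → Alder → Ridge → Cedar → Dale → Milton.

At Milton the remaining stops are Fenby 20, Orwell 22, Alder 25, Cedar 26, Ridge 29, Ivy 30, Dale 31; go to Fenby.
At Fenby the remaining stops are Ivy 10, Dale 11, Alder 14, Ridge 15, Orwell 17, Cedar 18; go to Ivy.
At Ivy the remaining stops are Orwell 9, Alder 12, Dale 17, Ridge 21, Cedar 24; go to Orwell.
At Orwell the remaining stops are Alder 3, Ridge 23, Cedar 25, Dale 26; go to Alder.
At Alder the remaining stops are Ridge 20, Cedar 22, Dale 24; go to Ridge.
At Ridge the remaining stops are Cedar 3, Dale 4; go to Cedar.
At Cedar the remaining stops are Dale 7; go to Dale.
Return Dale→Milton: 31.
Total = 20 + 10 + 9 + 3 + 20 + 3 + 7 + 31 = 103.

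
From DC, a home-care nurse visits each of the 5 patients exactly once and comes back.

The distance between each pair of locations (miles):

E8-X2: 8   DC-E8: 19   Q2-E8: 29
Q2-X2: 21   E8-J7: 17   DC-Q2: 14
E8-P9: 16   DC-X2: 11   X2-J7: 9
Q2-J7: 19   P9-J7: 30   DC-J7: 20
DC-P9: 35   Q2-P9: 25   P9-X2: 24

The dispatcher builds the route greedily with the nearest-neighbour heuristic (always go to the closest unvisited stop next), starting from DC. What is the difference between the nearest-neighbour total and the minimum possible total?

Excess over optimum: 7 miles.

DC: X2=11, Q2=14, E8=19, J7=20, P9=35 ⇒ X2
X2: E8=8, J7=9, Q2=21, P9=24 ⇒ E8
E8: P9=16, J7=17, Q2=29 ⇒ P9
P9: Q2=25, J7=30 ⇒ Q2
Q2: J7=19 ⇒ J7
NN route DC → X2 → E8 → P9 → Q2 → J7 → DC costs 99.
Optimal: DC → Q2 → P9 → E8 → X2 → J7 → DC costs 92 (by enumerating all 60 distinct tours).
Excess = 99 − 92 = 7.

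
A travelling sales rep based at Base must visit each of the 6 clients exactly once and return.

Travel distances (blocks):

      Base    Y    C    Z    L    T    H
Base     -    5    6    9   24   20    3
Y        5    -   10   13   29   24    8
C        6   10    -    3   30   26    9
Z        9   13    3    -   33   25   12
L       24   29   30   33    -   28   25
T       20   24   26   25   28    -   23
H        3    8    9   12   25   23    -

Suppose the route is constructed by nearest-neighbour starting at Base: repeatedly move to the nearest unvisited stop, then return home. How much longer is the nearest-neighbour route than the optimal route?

2 blocks longer than the optimal tour.

From Base: H=3, Y=5, C=6, Z=9, T=20, L=24 → choose H (3).
From H: Y=8, C=9, Z=12, T=23, L=25 → choose Y (8).
From Y: C=10, Z=13, T=24, L=29 → choose C (10).
From C: Z=3, T=26, L=30 → choose Z (3).
From Z: T=25, L=33 → choose T (25).
From T: L=28 → choose L (28).
NN route Base → H → Y → C → Z → T → L → Base costs 101.
Optimal: Base → Y → C → Z → T → L → H → Base costs 99 (by enumerating all 360 distinct tours).
Excess = 101 − 99 = 2.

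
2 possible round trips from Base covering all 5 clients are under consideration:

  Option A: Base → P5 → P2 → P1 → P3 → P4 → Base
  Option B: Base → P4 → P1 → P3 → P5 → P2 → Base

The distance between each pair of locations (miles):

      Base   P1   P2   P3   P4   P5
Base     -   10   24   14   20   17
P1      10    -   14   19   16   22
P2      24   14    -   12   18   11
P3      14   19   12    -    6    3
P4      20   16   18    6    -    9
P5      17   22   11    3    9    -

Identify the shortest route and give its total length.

Option A: 17 + 11 + 14 + 19 + 6 + 20 = 87
Option B: 20 + 16 + 19 + 3 + 11 + 24 = 93

87 miles — Option A is the shortest.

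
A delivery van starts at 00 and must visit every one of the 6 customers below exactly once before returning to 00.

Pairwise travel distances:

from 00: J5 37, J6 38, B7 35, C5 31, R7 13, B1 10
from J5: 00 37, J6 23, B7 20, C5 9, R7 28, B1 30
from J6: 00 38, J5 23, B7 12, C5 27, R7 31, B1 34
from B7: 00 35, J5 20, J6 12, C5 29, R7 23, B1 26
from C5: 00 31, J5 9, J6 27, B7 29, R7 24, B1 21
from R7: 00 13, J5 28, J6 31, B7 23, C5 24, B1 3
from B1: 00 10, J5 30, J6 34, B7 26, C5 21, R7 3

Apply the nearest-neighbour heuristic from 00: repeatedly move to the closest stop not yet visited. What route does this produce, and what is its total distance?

Nearest-neighbour total = 111; route 00 → B1 → R7 → B7 → J6 → J5 → C5 → 00.

00 → [B1:10 / R7:13 / C5:31 / B7:35 / J5:37 / J6:38] → B1 (10)
B1 → [R7:3 / C5:21 / B7:26 / J5:30 / J6:34] → R7 (3)
R7 → [B7:23 / C5:24 / J5:28 / J6:31] → B7 (23)
B7 → [J6:12 / J5:20 / C5:29] → J6 (12)
J6 → [J5:23 / C5:27] → J5 (23)
J5 → [C5:9] → C5 (9)
Return C5→00: 31.
Total = 10 + 3 + 23 + 12 + 23 + 9 + 31 = 111.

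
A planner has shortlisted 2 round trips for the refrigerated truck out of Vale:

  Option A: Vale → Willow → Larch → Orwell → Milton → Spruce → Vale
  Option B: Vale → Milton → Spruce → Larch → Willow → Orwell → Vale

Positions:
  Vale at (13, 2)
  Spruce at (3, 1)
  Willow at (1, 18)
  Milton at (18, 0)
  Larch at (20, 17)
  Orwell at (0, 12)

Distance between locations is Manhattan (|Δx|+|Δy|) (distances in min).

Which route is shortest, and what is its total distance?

Option A: 28 + 20 + 25 + 30 + 16 + 11 = 130
Option B: 7 + 16 + 33 + 20 + 7 + 23 = 106

Shortest is Option B, total 106 min.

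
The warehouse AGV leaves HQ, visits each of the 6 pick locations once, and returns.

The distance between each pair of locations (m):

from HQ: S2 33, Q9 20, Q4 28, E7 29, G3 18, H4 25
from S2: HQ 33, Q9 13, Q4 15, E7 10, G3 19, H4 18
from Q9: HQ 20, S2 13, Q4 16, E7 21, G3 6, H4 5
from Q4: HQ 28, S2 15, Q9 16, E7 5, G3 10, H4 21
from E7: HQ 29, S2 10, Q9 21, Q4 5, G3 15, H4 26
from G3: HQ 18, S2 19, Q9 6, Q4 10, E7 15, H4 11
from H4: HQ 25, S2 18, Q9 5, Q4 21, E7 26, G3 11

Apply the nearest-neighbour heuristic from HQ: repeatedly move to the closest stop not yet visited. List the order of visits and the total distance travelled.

At HQ the remaining stops are G3 18, Q9 20, H4 25, Q4 28, E7 29, S2 33; go to G3.
At G3 the remaining stops are Q9 6, Q4 10, H4 11, E7 15, S2 19; go to Q9.
At Q9 the remaining stops are H4 5, S2 13, Q4 16, E7 21; go to H4.
At H4 the remaining stops are S2 18, Q4 21, E7 26; go to S2.
At S2 the remaining stops are E7 10, Q4 15; go to E7.
At E7 the remaining stops are Q4 5; go to Q4.
Return Q4→HQ: 28.
Total = 18 + 6 + 5 + 18 + 10 + 5 + 28 = 90.

90 m along HQ → G3 → Q9 → H4 → S2 → E7 → Q4 → HQ.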